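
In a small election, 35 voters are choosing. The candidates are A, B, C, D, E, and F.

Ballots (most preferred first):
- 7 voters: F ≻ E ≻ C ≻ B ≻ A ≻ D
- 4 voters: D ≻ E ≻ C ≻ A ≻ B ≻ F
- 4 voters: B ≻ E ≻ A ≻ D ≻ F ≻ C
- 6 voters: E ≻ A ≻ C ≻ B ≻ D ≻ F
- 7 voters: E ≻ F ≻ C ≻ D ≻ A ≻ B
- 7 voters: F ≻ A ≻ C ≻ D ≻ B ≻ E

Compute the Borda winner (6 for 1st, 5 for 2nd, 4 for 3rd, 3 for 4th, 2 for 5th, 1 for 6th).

E

A: 7×2 + 4×3 + 4×4 + 6×5 + 7×2 + 7×5 = 121
B: 7×3 + 4×2 + 4×6 + 6×3 + 7×1 + 7×2 = 92
C: 7×4 + 4×4 + 4×1 + 6×4 + 7×4 + 7×4 = 128
D: 7×1 + 4×6 + 4×3 + 6×2 + 7×3 + 7×3 = 97
E: 7×5 + 4×5 + 4×5 + 6×6 + 7×6 + 7×1 = 160
F: 7×6 + 4×1 + 4×2 + 6×1 + 7×5 + 7×6 = 137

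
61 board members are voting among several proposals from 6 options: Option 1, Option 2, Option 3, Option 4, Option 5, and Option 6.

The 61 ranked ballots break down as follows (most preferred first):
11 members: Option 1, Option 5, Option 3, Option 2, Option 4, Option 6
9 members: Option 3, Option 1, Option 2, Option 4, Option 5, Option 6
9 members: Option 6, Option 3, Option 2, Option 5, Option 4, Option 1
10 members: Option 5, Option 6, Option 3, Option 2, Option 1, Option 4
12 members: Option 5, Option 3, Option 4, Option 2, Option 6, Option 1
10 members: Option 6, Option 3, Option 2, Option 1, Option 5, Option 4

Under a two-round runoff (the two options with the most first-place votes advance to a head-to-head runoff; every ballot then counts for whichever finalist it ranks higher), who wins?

Option 5

Round 1 first-place votes: Option 1 11, Option 2 0, Option 3 9, Option 4 0, Option 5 22, Option 6 19. Option 5 and Option 6 advance.
Runoff: Option 5 is ranked above Option 6 on 42 ballots, Option 6 above Option 5 on 19.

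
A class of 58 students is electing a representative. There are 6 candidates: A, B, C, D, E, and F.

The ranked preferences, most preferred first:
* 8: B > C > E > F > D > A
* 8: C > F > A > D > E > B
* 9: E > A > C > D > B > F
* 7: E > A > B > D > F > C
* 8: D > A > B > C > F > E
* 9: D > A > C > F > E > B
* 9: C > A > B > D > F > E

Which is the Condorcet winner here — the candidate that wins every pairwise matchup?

A

A vs B: 50–8
A vs C: 33–25
A vs D: 33–25
A vs E: 34–24
A vs F: 42–16
A beats every other candidate.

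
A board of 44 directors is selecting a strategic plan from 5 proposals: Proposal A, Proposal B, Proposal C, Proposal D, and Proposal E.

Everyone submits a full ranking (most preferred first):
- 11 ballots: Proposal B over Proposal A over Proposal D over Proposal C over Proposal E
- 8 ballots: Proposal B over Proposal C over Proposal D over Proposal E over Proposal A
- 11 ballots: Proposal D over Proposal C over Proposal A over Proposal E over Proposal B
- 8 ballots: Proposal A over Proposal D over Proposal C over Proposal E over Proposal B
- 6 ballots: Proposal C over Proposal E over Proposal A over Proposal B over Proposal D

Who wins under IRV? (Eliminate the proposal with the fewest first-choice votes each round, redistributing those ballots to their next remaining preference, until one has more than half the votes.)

Round 1: Proposal A 8, Proposal B 19, Proposal C 6, Proposal D 11, Proposal E 0. Proposal E eliminated.
Round 2: Proposal A 8, Proposal B 19, Proposal C 6, Proposal D 11. Proposal C eliminated.
Round 3: Proposal A 14, Proposal B 19, Proposal D 11. Proposal D eliminated.
Round 4: Proposal A 25, Proposal B 19. Proposal A has a majority (≥23).

Proposal A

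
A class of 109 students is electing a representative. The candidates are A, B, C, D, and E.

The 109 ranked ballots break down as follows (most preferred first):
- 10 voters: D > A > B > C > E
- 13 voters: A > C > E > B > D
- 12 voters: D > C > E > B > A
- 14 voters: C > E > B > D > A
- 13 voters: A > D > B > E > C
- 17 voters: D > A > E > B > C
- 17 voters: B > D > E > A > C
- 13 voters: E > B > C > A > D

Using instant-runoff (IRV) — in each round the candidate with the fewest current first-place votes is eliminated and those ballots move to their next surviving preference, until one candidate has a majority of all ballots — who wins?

B

Round 1: A 26, B 17, C 14, D 39, E 13. E eliminated.
Round 2: A 26, B 30, C 14, D 39. C eliminated.
Round 3: A 26, B 44, D 39. A eliminated.
Round 4: B 57, D 52. B has a majority (≥55).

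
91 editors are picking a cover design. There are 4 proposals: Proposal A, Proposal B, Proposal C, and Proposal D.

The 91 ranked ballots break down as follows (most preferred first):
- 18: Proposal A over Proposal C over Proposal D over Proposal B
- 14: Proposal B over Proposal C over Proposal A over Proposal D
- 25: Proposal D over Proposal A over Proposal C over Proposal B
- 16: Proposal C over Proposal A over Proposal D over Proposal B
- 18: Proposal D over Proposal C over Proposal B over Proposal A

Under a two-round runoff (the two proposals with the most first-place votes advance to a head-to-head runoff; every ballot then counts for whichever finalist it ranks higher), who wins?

Round 1 first-place votes: Proposal A 18, Proposal B 14, Proposal C 16, Proposal D 43. Proposal D and Proposal A advance.
Runoff: Proposal D is ranked above Proposal A on 43 ballots, Proposal A above Proposal D on 48.

Proposal A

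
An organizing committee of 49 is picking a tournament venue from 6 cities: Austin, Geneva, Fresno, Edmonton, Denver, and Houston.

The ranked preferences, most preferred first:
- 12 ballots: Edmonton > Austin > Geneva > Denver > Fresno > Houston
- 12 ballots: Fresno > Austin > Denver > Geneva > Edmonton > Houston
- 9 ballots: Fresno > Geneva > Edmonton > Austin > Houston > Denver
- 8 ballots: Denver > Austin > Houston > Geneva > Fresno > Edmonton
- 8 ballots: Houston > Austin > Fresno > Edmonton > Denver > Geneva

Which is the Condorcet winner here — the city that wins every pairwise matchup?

Austin

Austin vs Geneva: 40–9
Austin vs Fresno: 28–21
Austin vs Edmonton: 28–21
Austin vs Denver: 41–8
Austin vs Houston: 41–8
Austin beats every other city.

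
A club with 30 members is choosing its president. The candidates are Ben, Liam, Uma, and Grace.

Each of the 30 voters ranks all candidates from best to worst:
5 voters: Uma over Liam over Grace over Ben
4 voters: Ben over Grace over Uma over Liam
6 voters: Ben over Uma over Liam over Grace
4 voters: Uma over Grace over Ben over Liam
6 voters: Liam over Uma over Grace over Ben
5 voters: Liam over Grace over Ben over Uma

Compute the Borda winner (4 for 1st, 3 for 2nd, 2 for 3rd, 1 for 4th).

Ben: 5×1 + 4×4 + 6×4 + 4×2 + 6×1 + 5×2 = 69
Liam: 5×3 + 4×1 + 6×2 + 4×1 + 6×4 + 5×4 = 79
Uma: 5×4 + 4×2 + 6×3 + 4×4 + 6×3 + 5×1 = 85
Grace: 5×2 + 4×3 + 6×1 + 4×3 + 6×2 + 5×3 = 67

Uma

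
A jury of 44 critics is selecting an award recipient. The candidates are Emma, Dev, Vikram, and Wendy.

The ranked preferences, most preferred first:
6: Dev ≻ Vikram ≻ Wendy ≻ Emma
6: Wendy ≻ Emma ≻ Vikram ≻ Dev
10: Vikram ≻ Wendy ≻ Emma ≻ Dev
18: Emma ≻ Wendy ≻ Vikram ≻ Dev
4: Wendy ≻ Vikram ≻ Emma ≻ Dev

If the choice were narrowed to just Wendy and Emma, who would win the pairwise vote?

Wendy is ranked above Emma on 26 ballots; Emma above Wendy on 18.

Wendy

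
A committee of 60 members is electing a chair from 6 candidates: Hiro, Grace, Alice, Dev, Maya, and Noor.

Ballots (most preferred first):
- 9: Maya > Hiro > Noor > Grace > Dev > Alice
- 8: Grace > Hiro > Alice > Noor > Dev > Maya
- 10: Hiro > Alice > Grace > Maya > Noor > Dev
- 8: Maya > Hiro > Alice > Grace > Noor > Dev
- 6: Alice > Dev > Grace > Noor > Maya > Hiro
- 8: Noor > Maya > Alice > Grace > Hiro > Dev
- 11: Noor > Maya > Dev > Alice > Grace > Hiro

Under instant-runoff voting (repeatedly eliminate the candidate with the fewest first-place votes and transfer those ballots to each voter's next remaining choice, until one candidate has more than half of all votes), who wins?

Round 1: Hiro 10, Grace 8, Alice 6, Dev 0, Maya 17, Noor 19. Dev eliminated.
Round 2: Hiro 10, Grace 8, Alice 6, Maya 17, Noor 19. Alice eliminated.
Round 3: Hiro 10, Grace 14, Maya 17, Noor 19. Hiro eliminated.
Round 4: Grace 24, Maya 17, Noor 19. Maya eliminated.
Round 5: Grace 32, Noor 28. Grace has a majority (≥31).

Grace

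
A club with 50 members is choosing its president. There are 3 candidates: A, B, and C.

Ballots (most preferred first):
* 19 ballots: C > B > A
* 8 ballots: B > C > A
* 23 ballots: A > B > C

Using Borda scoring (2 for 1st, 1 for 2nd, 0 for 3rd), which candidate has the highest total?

A: 19×0 + 8×0 + 23×2 = 46
B: 19×1 + 8×2 + 23×1 = 58
C: 19×2 + 8×1 + 23×0 = 46

B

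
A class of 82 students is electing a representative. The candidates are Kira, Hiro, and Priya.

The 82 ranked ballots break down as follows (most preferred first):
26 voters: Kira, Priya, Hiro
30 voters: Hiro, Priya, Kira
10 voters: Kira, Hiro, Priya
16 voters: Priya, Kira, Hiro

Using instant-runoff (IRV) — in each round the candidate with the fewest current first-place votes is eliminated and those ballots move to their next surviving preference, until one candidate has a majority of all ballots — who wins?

Kira

Round 1: Kira 36, Hiro 30, Priya 16. Priya eliminated.
Round 2: Kira 52, Hiro 30. Kira has a majority (≥42).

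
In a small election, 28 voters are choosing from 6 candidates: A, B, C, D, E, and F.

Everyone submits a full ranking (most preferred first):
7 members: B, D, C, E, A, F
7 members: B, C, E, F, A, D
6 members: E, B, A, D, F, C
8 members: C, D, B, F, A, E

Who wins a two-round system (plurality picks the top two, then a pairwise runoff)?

B

Round 1 first-place votes: A 0, B 14, C 8, D 0, E 6, F 0. B and C advance.
Runoff: B is ranked above C on 20 ballots, C above B on 8.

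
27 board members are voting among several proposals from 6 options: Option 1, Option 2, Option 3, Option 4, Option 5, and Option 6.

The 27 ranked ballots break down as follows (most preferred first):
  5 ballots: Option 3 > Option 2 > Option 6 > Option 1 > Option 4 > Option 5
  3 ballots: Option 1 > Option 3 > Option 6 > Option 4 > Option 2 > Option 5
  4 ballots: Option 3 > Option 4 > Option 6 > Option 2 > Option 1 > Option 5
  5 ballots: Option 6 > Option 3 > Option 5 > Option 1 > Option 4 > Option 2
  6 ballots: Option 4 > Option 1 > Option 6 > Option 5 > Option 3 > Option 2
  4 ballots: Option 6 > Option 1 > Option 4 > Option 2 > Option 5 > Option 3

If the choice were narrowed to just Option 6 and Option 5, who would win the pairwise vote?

Option 6

Option 6 is ranked above Option 5 on 27 ballots; Option 5 above Option 6 on 0.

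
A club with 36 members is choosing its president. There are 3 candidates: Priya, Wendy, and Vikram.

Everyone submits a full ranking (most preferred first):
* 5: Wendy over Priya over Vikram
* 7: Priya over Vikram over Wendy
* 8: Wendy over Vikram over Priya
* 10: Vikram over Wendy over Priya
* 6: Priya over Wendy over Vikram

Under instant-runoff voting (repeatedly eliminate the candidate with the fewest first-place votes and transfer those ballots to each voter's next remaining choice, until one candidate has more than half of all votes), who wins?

Round 1: Priya 13, Wendy 13, Vikram 10. Vikram eliminated.
Round 2: Priya 13, Wendy 23. Wendy has a majority (≥19).

Wendy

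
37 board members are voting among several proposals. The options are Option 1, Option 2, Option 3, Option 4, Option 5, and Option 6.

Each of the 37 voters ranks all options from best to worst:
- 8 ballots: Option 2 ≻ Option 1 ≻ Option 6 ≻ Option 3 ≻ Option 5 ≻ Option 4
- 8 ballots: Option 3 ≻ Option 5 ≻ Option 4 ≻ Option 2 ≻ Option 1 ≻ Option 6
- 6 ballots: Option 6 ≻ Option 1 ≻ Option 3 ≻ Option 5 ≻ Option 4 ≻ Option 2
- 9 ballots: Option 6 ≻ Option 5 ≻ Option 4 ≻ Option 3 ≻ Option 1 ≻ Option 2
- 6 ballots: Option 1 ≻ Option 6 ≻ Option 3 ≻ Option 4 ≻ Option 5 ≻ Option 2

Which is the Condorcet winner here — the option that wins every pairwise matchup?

Option 1 vs Option 2: 21–16
Option 1 vs Option 3: 20–17
Option 1 vs Option 4: 20–17
Option 1 vs Option 5: 20–17
Option 1 vs Option 6: 22–15
Option 1 beats every other option.

Option 1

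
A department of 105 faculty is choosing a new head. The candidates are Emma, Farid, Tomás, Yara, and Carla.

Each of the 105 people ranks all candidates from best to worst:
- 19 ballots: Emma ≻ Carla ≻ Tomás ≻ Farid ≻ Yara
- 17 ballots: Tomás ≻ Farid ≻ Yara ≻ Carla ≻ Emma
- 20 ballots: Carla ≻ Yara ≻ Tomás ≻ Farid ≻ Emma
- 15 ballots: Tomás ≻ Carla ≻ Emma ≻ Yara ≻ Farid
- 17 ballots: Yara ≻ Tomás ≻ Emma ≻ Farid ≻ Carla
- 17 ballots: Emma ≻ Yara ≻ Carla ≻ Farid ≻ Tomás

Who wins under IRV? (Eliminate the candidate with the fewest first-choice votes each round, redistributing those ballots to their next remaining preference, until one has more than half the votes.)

Tomás

Round 1: Emma 36, Farid 0, Tomás 32, Yara 17, Carla 20. Farid eliminated.
Round 2: Emma 36, Tomás 32, Yara 17, Carla 20. Yara eliminated.
Round 3: Emma 36, Tomás 49, Carla 20. Carla eliminated.
Round 4: Emma 36, Tomás 69. Tomás has a majority (≥53).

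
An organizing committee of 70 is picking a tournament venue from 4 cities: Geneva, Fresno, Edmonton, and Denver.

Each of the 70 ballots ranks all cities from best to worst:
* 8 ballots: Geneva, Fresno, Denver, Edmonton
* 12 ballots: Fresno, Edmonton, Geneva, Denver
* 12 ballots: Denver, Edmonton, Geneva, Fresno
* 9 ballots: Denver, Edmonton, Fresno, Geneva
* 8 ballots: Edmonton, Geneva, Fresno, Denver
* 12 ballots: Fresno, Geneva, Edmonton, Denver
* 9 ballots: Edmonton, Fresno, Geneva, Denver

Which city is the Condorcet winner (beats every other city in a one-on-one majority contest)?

Edmonton vs Geneva: 50–20
Edmonton vs Fresno: 38–32
Edmonton vs Denver: 41–29
Edmonton beats every other city.

Edmonton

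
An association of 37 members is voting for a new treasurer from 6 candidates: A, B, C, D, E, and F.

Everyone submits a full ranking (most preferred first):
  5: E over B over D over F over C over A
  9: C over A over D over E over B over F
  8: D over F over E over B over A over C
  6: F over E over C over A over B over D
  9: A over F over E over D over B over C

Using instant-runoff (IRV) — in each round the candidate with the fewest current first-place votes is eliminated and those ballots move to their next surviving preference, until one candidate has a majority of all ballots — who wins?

Round 1: A 9, B 0, C 9, D 8, E 5, F 6. B eliminated.
Round 2: A 9, C 9, D 8, E 5, F 6. E eliminated.
Round 3: A 9, C 9, D 13, F 6. F eliminated.
Round 4: A 9, C 15, D 13. A eliminated.
Round 5: C 15, D 22. D has a majority (≥19).

D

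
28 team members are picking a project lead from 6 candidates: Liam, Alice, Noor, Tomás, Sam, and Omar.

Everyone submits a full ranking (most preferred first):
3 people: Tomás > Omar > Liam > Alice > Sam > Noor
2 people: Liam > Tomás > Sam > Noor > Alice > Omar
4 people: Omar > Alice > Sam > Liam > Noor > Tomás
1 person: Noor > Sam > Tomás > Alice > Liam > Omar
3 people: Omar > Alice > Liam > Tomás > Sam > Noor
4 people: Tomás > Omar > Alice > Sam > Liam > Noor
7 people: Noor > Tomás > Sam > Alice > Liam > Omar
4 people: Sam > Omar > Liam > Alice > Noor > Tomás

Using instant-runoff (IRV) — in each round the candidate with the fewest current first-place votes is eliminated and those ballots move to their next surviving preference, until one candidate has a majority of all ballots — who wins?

Round 1: Liam 2, Alice 0, Noor 8, Tomás 7, Sam 4, Omar 7. Alice eliminated.
Round 2: Liam 2, Noor 8, Tomás 7, Sam 4, Omar 7. Liam eliminated.
Round 3: Noor 8, Tomás 9, Sam 4, Omar 7. Sam eliminated.
Round 4: Noor 8, Tomás 9, Omar 11. Noor eliminated.
Round 5: Tomás 17, Omar 11. Tomás has a majority (≥15).

Tomás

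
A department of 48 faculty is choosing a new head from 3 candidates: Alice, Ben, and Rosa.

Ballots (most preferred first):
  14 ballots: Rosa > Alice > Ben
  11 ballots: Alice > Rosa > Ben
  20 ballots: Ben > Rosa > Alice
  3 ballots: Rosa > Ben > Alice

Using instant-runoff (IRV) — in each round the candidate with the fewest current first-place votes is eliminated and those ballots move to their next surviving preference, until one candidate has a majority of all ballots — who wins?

Rosa

Round 1: Alice 11, Ben 20, Rosa 17. Alice eliminated.
Round 2: Ben 20, Rosa 28. Rosa has a majority (≥25).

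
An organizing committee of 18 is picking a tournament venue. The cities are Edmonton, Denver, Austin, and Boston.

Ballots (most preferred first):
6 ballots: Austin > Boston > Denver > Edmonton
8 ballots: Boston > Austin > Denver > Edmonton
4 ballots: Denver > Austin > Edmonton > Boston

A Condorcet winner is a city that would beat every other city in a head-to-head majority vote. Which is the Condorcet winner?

Austin vs Edmonton: 18–0
Austin vs Denver: 14–4
Austin vs Boston: 10–8
Austin beats every other city.

Austin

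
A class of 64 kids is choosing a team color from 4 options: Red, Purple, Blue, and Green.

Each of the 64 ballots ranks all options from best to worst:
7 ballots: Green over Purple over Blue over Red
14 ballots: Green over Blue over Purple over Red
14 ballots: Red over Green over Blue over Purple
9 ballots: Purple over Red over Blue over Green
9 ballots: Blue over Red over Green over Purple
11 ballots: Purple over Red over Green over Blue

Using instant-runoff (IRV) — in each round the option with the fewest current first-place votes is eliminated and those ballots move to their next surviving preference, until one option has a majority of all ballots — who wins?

Red

Round 1: Red 14, Purple 20, Blue 9, Green 21. Blue eliminated.
Round 2: Red 23, Purple 20, Green 21. Purple eliminated.
Round 3: Red 43, Green 21. Red has a majority (≥33).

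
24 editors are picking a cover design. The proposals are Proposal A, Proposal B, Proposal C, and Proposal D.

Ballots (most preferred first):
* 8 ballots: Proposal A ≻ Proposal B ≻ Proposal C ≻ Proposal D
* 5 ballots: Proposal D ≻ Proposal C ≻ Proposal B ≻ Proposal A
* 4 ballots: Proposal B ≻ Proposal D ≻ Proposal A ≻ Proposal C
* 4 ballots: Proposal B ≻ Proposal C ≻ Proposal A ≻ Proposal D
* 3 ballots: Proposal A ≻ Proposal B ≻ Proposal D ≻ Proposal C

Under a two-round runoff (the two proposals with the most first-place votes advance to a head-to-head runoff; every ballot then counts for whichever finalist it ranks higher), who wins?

Round 1 first-place votes: Proposal A 11, Proposal B 8, Proposal C 0, Proposal D 5. Proposal A and Proposal B advance.
Runoff: Proposal A is ranked above Proposal B on 11 ballots, Proposal B above Proposal A on 13.

Proposal B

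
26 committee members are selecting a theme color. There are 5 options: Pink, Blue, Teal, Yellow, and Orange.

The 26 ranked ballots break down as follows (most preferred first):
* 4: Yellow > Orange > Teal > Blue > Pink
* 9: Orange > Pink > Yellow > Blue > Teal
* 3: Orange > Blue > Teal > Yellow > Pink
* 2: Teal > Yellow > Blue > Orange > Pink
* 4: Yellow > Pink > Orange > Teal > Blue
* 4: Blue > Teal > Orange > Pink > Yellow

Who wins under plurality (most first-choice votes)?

First-place votes: Pink 0, Blue 4, Teal 2, Yellow 8, Orange 12.

Orange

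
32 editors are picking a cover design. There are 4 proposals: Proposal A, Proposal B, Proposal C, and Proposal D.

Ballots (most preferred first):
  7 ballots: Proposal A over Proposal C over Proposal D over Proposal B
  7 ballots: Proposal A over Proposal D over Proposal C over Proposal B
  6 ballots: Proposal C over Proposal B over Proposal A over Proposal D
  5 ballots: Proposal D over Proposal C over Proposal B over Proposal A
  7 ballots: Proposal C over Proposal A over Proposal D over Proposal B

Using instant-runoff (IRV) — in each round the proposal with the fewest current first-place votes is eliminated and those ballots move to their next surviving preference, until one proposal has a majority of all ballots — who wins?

Proposal C

Round 1: Proposal A 14, Proposal B 0, Proposal C 13, Proposal D 5. Proposal B eliminated.
Round 2: Proposal A 14, Proposal C 13, Proposal D 5. Proposal D eliminated.
Round 3: Proposal A 14, Proposal C 18. Proposal C has a majority (≥17).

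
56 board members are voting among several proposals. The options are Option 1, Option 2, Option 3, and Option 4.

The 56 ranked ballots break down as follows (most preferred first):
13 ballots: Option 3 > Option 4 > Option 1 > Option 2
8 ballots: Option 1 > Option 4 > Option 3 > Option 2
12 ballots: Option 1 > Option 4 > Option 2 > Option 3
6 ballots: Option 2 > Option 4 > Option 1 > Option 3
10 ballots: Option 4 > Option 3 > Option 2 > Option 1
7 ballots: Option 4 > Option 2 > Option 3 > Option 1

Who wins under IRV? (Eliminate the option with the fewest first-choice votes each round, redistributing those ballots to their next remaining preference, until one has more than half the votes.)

Option 4

Round 1: Option 1 20, Option 2 6, Option 3 13, Option 4 17. Option 2 eliminated.
Round 2: Option 1 20, Option 3 13, Option 4 23. Option 3 eliminated.
Round 3: Option 1 20, Option 4 36. Option 4 has a majority (≥29).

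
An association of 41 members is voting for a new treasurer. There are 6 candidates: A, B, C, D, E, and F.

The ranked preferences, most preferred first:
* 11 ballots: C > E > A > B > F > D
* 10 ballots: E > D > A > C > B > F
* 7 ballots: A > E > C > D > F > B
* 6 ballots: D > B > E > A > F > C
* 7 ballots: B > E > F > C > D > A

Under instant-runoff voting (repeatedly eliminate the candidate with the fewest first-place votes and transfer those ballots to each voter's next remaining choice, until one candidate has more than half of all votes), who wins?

E

Round 1: A 7, B 7, C 11, D 6, E 10, F 0. F eliminated.
Round 2: A 7, B 7, C 11, D 6, E 10. D eliminated.
Round 3: A 7, B 13, C 11, E 10. A eliminated.
Round 4: B 13, C 11, E 17. C eliminated.
Round 5: B 13, E 28. E has a majority (≥21).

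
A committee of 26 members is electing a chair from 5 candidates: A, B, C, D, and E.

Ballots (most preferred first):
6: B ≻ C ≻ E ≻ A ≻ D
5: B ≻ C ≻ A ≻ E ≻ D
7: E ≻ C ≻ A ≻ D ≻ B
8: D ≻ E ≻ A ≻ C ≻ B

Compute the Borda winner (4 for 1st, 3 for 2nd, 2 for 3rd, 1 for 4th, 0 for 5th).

E

A: 6×1 + 5×2 + 7×2 + 8×2 = 46
B: 6×4 + 5×4 + 7×0 + 8×0 = 44
C: 6×3 + 5×3 + 7×3 + 8×1 = 62
D: 6×0 + 5×0 + 7×1 + 8×4 = 39
E: 6×2 + 5×1 + 7×4 + 8×3 = 69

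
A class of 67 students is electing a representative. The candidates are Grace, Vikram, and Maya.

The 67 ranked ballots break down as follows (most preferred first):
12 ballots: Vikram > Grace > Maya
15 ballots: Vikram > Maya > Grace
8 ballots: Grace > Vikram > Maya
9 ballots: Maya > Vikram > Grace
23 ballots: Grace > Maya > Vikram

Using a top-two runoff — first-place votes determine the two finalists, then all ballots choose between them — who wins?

Round 1 first-place votes: Grace 31, Vikram 27, Maya 9. Grace and Vikram advance.
Runoff: Grace is ranked above Vikram on 31 ballots, Vikram above Grace on 36.

Vikram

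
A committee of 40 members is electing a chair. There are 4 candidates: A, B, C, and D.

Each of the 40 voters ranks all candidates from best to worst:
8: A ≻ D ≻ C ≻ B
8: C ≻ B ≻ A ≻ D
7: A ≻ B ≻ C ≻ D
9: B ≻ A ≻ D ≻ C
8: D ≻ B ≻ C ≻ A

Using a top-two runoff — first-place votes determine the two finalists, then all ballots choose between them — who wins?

B

Round 1 first-place votes: A 15, B 9, C 8, D 8. A and B advance.
Runoff: A is ranked above B on 15 ballots, B above A on 25.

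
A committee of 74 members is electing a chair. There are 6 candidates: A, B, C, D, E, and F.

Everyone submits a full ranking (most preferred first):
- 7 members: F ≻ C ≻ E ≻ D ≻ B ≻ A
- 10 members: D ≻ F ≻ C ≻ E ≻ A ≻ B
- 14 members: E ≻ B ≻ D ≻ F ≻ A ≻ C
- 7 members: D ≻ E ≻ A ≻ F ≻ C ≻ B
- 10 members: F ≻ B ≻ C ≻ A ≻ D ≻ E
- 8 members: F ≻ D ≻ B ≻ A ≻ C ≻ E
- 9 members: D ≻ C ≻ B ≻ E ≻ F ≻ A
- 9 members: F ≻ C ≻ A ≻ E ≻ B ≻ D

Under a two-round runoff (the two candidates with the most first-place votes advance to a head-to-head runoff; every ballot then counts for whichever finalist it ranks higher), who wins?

D

Round 1 first-place votes: A 0, B 0, C 0, D 26, E 14, F 34. F and D advance.
Runoff: F is ranked above D on 34 ballots, D above F on 40.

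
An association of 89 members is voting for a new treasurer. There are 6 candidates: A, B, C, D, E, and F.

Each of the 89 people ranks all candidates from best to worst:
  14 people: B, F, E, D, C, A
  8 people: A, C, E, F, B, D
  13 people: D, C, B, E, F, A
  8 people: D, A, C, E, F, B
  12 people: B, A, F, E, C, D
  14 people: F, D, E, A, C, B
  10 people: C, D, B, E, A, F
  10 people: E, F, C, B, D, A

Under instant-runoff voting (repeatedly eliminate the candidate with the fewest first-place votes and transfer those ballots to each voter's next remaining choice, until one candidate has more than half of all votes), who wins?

F

Round 1: A 8, B 26, C 10, D 21, E 10, F 14. A eliminated.
Round 2: B 26, C 18, D 21, E 10, F 14. E eliminated.
Round 3: B 26, C 18, D 21, F 24. C eliminated.
Round 4: B 26, D 31, F 32. B eliminated.
Round 5: D 31, F 58. F has a majority (≥45).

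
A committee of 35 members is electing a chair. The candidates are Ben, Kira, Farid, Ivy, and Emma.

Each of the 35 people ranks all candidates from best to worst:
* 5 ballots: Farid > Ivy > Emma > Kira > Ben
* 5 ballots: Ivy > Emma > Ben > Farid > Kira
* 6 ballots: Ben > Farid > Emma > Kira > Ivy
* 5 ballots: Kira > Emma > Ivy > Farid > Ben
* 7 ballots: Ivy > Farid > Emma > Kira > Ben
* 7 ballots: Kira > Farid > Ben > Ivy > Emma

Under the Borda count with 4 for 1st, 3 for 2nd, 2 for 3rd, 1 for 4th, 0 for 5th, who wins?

Ben: 5×0 + 5×2 + 6×4 + 5×0 + 7×0 + 7×2 = 48
Kira: 5×1 + 5×0 + 6×1 + 5×4 + 7×1 + 7×4 = 66
Farid: 5×4 + 5×1 + 6×3 + 5×1 + 7×3 + 7×3 = 90
Ivy: 5×3 + 5×4 + 6×0 + 5×2 + 7×4 + 7×1 = 80
Emma: 5×2 + 5×3 + 6×2 + 5×3 + 7×2 + 7×0 = 66

Farid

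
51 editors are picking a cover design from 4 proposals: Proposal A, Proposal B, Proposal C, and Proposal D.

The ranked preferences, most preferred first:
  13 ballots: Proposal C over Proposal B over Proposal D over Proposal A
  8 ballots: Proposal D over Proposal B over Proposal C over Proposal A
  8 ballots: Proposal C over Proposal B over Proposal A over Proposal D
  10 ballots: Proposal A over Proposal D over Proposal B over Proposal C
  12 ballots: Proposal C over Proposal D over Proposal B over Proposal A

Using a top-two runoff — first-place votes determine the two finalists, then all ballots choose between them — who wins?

Round 1 first-place votes: Proposal A 10, Proposal B 0, Proposal C 33, Proposal D 8. Proposal C and Proposal A advance.
Runoff: Proposal C is ranked above Proposal A on 41 ballots, Proposal A above Proposal C on 10.

Proposal C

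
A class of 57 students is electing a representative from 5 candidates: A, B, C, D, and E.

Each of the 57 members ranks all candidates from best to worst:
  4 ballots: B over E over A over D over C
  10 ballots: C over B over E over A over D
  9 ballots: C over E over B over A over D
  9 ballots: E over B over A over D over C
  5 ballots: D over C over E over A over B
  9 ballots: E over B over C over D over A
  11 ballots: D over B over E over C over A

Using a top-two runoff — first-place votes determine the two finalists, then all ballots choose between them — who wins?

E

Round 1 first-place votes: A 0, B 4, C 19, D 16, E 18. C and E advance.
Runoff: C is ranked above E on 24 ballots, E above C on 33.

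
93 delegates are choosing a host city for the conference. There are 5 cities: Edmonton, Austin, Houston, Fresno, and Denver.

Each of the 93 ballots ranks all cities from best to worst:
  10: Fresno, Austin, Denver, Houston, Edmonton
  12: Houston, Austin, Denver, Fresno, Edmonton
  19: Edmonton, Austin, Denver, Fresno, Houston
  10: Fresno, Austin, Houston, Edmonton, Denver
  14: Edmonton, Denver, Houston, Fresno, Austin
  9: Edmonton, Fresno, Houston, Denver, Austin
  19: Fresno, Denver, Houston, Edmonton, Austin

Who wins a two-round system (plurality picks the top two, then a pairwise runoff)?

Fresno

Round 1 first-place votes: Edmonton 42, Austin 0, Houston 12, Fresno 39, Denver 0. Edmonton and Fresno advance.
Runoff: Edmonton is ranked above Fresno on 42 ballots, Fresno above Edmonton on 51.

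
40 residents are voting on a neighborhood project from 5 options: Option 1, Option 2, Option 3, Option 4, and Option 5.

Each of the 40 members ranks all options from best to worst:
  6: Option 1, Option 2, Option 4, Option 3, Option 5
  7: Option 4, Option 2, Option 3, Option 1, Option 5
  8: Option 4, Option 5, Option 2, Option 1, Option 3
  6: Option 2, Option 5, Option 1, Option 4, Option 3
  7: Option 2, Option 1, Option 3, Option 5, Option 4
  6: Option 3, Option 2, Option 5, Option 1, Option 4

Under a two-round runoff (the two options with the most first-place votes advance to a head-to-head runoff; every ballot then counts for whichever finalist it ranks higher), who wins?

Round 1 first-place votes: Option 1 6, Option 2 13, Option 3 6, Option 4 15, Option 5 0. Option 4 and Option 2 advance.
Runoff: Option 4 is ranked above Option 2 on 15 ballots, Option 2 above Option 4 on 25.

Option 2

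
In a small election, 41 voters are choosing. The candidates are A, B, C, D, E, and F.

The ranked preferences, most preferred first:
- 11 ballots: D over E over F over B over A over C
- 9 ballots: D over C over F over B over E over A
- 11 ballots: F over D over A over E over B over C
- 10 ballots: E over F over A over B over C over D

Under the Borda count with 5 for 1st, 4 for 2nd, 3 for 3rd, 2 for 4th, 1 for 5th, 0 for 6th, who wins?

F

A: 11×1 + 9×0 + 11×3 + 10×3 = 74
B: 11×2 + 9×2 + 11×1 + 10×2 = 71
C: 11×0 + 9×4 + 11×0 + 10×1 = 46
D: 11×5 + 9×5 + 11×4 + 10×0 = 144
E: 11×4 + 9×1 + 11×2 + 10×5 = 125
F: 11×3 + 9×3 + 11×5 + 10×4 = 155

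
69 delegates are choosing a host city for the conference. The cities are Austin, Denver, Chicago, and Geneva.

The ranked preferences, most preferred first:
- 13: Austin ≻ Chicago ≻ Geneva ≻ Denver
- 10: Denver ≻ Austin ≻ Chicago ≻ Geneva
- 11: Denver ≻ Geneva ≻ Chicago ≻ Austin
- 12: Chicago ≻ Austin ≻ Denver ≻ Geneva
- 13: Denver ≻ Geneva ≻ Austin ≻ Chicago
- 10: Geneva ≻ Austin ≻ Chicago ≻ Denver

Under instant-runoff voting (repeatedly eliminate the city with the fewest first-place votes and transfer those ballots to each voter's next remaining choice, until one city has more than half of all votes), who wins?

Austin

Round 1: Austin 13, Denver 34, Chicago 12, Geneva 10. Geneva eliminated.
Round 2: Austin 23, Denver 34, Chicago 12. Chicago eliminated.
Round 3: Austin 35, Denver 34. Austin has a majority (≥35).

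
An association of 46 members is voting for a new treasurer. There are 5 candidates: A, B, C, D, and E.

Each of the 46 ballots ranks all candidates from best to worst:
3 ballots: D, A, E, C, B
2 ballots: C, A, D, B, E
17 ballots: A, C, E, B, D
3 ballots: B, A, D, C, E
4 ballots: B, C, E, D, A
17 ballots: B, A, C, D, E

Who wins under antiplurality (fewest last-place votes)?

Last-place votes: A 4, B 3, C 0, D 17, E 22.

C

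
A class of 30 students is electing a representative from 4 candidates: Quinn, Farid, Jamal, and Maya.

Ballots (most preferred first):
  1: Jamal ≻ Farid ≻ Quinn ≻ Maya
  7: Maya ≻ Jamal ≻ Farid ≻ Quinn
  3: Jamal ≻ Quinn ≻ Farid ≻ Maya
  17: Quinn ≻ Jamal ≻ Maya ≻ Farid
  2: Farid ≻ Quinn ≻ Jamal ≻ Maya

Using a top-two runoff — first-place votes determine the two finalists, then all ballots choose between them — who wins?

Round 1 first-place votes: Quinn 17, Farid 2, Jamal 4, Maya 7. Quinn and Maya advance.
Runoff: Quinn is ranked above Maya on 23 ballots, Maya above Quinn on 7.

Quinn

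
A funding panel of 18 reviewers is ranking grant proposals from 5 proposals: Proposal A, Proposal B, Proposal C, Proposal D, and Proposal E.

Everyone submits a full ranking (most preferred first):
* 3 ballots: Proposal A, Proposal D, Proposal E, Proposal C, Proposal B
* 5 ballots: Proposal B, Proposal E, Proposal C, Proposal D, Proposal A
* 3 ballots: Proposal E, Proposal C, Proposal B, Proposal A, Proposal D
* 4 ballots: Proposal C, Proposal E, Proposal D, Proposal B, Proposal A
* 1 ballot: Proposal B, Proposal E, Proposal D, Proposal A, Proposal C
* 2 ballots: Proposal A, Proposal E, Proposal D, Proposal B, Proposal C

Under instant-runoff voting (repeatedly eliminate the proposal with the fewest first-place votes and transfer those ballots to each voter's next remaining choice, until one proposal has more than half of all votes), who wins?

Proposal C

Round 1: Proposal A 5, Proposal B 6, Proposal C 4, Proposal D 0, Proposal E 3. Proposal D eliminated.
Round 2: Proposal A 5, Proposal B 6, Proposal C 4, Proposal E 3. Proposal E eliminated.
Round 3: Proposal A 5, Proposal B 6, Proposal C 7. Proposal A eliminated.
Round 4: Proposal B 8, Proposal C 10. Proposal C has a majority (≥10).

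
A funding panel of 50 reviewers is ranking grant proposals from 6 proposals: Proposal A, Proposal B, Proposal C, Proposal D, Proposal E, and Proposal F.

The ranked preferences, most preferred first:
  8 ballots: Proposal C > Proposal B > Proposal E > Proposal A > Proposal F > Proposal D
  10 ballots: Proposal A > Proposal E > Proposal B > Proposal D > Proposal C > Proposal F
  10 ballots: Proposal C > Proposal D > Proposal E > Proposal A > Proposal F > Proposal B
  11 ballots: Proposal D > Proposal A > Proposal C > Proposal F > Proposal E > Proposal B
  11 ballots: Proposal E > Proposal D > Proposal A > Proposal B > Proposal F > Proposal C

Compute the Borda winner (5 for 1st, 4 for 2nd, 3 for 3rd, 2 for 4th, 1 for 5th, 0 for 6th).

Proposal A

Proposal A: 8×2 + 10×5 + 10×2 + 11×4 + 11×3 = 163
Proposal B: 8×4 + 10×3 + 10×0 + 11×0 + 11×2 = 84
Proposal C: 8×5 + 10×1 + 10×5 + 11×3 + 11×0 = 133
Proposal D: 8×0 + 10×2 + 10×4 + 11×5 + 11×4 = 159
Proposal E: 8×3 + 10×4 + 10×3 + 11×1 + 11×5 = 160
Proposal F: 8×1 + 10×0 + 10×1 + 11×2 + 11×1 = 51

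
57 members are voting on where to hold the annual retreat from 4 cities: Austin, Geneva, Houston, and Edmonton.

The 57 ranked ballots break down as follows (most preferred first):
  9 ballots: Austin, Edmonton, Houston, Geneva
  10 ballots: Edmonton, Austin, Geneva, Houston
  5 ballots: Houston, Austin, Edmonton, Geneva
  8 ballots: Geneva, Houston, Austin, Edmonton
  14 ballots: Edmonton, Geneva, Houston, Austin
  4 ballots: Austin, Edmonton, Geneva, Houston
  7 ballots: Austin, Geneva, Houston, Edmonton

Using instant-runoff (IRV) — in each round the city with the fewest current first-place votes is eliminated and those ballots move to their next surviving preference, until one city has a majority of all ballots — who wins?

Round 1: Austin 20, Geneva 8, Houston 5, Edmonton 24. Houston eliminated.
Round 2: Austin 25, Geneva 8, Edmonton 24. Geneva eliminated.
Round 3: Austin 33, Edmonton 24. Austin has a majority (≥29).

Austin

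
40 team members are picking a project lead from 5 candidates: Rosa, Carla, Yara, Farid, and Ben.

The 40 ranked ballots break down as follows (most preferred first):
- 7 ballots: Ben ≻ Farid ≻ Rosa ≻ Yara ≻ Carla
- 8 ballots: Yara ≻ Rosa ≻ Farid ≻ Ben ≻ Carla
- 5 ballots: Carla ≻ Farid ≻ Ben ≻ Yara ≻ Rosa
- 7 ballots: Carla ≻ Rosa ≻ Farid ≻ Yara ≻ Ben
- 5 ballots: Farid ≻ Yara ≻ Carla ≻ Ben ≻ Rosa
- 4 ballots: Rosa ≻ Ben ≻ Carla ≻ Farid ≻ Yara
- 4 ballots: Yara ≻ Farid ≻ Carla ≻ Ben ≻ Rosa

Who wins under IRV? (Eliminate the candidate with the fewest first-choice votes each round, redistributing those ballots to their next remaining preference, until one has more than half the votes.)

Yara

Round 1: Rosa 4, Carla 12, Yara 12, Farid 5, Ben 7. Rosa eliminated.
Round 2: Carla 12, Yara 12, Farid 5, Ben 11. Farid eliminated.
Round 3: Carla 12, Yara 17, Ben 11. Ben eliminated.
Round 4: Carla 16, Yara 24. Yara has a majority (≥21).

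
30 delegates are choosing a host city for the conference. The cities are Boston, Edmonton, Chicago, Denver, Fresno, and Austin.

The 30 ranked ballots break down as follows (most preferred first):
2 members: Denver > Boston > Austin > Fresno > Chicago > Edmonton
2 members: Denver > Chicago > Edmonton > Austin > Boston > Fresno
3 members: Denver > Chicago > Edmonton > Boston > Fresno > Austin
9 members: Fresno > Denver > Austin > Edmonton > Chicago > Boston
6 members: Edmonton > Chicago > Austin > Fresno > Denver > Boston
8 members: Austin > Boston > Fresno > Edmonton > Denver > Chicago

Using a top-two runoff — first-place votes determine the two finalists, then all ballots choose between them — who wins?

Round 1 first-place votes: Boston 0, Edmonton 6, Chicago 0, Denver 7, Fresno 9, Austin 8. Fresno and Austin advance.
Runoff: Fresno is ranked above Austin on 12 ballots, Austin above Fresno on 18.

Austin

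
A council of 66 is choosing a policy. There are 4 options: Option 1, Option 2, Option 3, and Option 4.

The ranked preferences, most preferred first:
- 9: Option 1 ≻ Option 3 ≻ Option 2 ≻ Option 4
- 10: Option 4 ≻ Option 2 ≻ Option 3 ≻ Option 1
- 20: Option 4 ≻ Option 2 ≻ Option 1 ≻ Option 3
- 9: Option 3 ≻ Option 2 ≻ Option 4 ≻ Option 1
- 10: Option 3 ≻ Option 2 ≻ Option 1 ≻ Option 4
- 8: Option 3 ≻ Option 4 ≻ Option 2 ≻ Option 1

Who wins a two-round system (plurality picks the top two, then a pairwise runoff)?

Option 3

Round 1 first-place votes: Option 1 9, Option 2 0, Option 3 27, Option 4 30. Option 4 and Option 3 advance.
Runoff: Option 4 is ranked above Option 3 on 30 ballots, Option 3 above Option 4 on 36.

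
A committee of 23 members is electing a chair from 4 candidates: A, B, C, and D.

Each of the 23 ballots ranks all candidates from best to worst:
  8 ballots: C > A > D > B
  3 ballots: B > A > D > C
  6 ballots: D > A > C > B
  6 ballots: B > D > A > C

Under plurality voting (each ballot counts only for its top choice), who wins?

First-place votes: A 0, B 9, C 8, D 6.

B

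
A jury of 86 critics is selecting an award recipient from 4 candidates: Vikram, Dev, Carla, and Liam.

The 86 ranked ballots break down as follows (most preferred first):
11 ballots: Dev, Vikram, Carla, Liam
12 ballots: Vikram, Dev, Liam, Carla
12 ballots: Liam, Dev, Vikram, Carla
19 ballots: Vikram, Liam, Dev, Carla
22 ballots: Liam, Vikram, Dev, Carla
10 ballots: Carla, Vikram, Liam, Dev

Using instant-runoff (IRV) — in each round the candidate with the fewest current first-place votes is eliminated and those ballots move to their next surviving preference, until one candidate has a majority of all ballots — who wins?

Vikram

Round 1: Vikram 31, Dev 11, Carla 10, Liam 34. Carla eliminated.
Round 2: Vikram 41, Dev 11, Liam 34. Dev eliminated.
Round 3: Vikram 52, Liam 34. Vikram has a majority (≥44).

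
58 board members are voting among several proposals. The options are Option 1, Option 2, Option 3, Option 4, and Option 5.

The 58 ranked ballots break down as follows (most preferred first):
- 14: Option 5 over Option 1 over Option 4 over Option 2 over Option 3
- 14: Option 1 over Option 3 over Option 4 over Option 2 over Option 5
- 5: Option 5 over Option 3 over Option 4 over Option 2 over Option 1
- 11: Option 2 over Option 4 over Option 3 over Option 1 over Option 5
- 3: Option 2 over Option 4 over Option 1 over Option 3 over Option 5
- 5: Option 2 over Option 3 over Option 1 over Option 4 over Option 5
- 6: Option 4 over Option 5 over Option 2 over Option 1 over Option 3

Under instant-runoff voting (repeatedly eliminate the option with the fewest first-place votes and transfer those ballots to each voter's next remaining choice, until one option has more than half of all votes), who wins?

Option 2

Round 1: Option 1 14, Option 2 19, Option 3 0, Option 4 6, Option 5 19. Option 3 eliminated.
Round 2: Option 1 14, Option 2 19, Option 4 6, Option 5 19. Option 4 eliminated.
Round 3: Option 1 14, Option 2 19, Option 5 25. Option 1 eliminated.
Round 4: Option 2 33, Option 5 25. Option 2 has a majority (≥30).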